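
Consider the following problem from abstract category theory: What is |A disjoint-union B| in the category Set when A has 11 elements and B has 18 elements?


In Set, the coproduct A + B is the disjoint union.
|A + B| = |A| + |B| = 11 + 18 = 29

29


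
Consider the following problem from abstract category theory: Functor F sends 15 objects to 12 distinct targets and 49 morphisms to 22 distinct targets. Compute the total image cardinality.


The image of F consists of distinct objects and distinct morphisms.
|Im(F)| on objects = 12
|Im(F)| on morphisms = 22
Total image cardinality = 12 + 22 = 34

34


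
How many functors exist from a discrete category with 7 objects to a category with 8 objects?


A functor from a discrete category C to D is determined by
where each object maps. Each of the 7 objects of C can map
to any of the 8 objects of D independently.
Number of functors = 8^7 = 2097152

2097152


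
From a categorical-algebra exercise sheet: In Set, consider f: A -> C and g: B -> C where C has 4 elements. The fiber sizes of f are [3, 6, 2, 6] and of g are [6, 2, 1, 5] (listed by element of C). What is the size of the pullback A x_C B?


The pullback A x_C B consists of pairs (a, b) with f(a) = g(b).
For each element c in C, the fiber product has |f^-1(c)| * |g^-1(c)| elements.
Summing over C: 3 * 6 + 6 * 2 + 2 * 1 + 6 * 5
= 18 + 12 + 2 + 30 = 62

62


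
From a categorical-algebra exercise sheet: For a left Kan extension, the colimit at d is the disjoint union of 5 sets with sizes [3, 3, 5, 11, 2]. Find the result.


Pointwise, the left Kan extension (Lan_F H)(d) is the colimit, indexed
by the comma category (F downarrow d), of H composed with the
projection (F downarrow d) -> C. Here that colimit is given
as a coproduct (disjoint union) of sets, so its cardinality is the
sum of the sizes of the summands.
Coproduct of sets with sizes: 3 + 3 + 5 + 11 + 2
= 24

24


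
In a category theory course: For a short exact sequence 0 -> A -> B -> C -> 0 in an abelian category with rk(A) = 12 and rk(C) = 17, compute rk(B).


For a short exact sequence 0 -> A -> B -> C -> 0,
rank is additive: rank(B) = rank(A) + rank(C).
rank(B) = 12 + 17 = 29

29


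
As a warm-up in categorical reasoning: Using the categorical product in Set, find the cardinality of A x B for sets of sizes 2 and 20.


In Set, the product A x B is the Cartesian product.
By the universal property, |A x B| = |A| * |B|.
|A x B| = 2 * 20 = 40

40


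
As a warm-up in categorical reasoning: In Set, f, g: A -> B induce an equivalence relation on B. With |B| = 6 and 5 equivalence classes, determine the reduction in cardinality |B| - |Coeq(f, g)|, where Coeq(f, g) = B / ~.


The coequalizer Coeq(f, g) = B / ~ has one element per equivalence class.
|B| = 6, |Coeq(f, g)| = 5.
|B| - |Coeq(f, g)| = 6 - 5 = 1.

1


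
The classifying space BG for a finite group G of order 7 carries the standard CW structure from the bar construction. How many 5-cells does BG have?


In the bar-construction CW model of BG, the n-cells are indexed by
n-tuples [g_1|...|g_n] of non-identity elements of G (degenerate
simplices with some g_i = e do not contribute cells), so there are
(|G| - 1)^n n-cells.
For dim = 5 with |G| = 7:
cells = (7 - 1)^5 = 6^5 = 7776

7776


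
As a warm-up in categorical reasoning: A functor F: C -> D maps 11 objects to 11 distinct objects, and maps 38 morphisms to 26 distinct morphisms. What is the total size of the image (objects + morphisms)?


The image of F consists of distinct objects and distinct morphisms.
|Im(F)| on objects = 11
|Im(F)| on morphisms = 26
Total image cardinality = 11 + 26 = 37

37


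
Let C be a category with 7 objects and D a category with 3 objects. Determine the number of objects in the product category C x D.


The product category C x D has objects that are pairs (c, d).
Number of pairs = |Ob(C)| * |Ob(D)| = 7 * 3 = 21

21


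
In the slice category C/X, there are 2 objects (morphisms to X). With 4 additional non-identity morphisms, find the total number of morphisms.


In the slice category C/X, objects are morphisms to X.
Identity morphisms: 2 (one per object of C/X).
Non-identity morphisms: 4.
Total = 2 + 4 = 6

6


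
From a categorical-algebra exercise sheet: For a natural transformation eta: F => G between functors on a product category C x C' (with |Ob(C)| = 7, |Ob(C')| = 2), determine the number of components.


A natural transformation eta: F => G assigns one component morphism per
object of the domain category.
The domain is the product category C x C', so
|Ob(C x C')| = |Ob(C)| * |Ob(C')| = 7 * 2 = 14.
Therefore eta has 14 component morphisms.

14


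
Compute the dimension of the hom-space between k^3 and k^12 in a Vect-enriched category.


In Vect-enriched categories, Hom(k^n, k^m) is the space of m x n matrices.
dim(Hom(k^3, k^12)) = 12 * 3 = 36

36


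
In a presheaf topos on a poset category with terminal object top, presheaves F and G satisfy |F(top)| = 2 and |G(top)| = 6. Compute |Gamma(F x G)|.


Global sections of a presheaf on a poset with terminal top satisfy
Gamma(H) ~ H(top). Presheaves admit pointwise products, so
(F x G)(top) = F(top) x G(top) (Cartesian product).
|Gamma(F x G)| = |F(top)| * |G(top)| = 2 * 6 = 12.

12


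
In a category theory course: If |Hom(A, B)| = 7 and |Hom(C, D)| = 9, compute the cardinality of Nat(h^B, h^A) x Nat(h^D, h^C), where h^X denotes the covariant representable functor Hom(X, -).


By the Yoneda lemma, Nat(h^B, h^A) is isomorphic to Hom(A, B),
so |Nat(h^B, h^A)| = |Hom(A, B)| and |Nat(h^D, h^C)| = |Hom(C, D)|.
|Hom(A, B)| = 7, |Hom(C, D)| = 9.
|Nat(h^B, h^A) x Nat(h^D, h^C)| = 7 * 9 = 63

63


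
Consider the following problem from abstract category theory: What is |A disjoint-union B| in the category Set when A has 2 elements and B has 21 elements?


In Set, the coproduct A + B is the disjoint union.
|A + B| = |A| + |B| = 2 + 21 = 23

23


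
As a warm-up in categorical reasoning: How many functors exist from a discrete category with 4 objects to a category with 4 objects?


A functor from a discrete category C to D is determined by
where each object maps. Each of the 4 objects of C can map
to any of the 4 objects of D independently.
Number of functors = 4^4 = 256

256


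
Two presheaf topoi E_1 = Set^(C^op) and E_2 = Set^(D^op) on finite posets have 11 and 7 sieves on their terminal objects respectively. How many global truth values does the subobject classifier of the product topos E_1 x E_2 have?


In a product of presheaf topoi E_1 x E_2, the subobject classifier
is Omega = Omega_1 x Omega_2 (componentwise), so
|Omega(top)| = |Omega_1(top_1)| * |Omega_2(top_2)|.
= 11 * 7 = 77.

77


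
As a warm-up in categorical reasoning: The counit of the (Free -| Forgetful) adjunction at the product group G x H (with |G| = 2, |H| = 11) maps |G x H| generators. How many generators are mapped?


The counit epsilon_K: F(U(K)) -> K of the Free-Forgetful adjunction
maps |K| generators of F(U(K)) into K. For K = G x H (the product group),
|G x H| = |G| * |H|.
Total generators mapped = 2 * 11 = 22.

22


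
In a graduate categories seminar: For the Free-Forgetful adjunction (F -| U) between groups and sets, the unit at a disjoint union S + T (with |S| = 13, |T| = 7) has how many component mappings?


The unit eta_X: X -> U(F(X)) of the Free-Forgetful adjunction
maps each element of X to a generator of F(X). For X = S + T (disjoint
union in Set), |S + T| = |S| + |T|.
Total mappings = 13 + 7 = 20.

20


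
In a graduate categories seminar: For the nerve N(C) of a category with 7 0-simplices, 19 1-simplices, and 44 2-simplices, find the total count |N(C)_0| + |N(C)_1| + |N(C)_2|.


The 2-skeleton of the nerve N(C) consists of simplices in dimensions 0, 1, 2:
  |N(C)_0| = 7 (objects)
  |N(C)_1| = 19 (morphisms)
  |N(C)_2| = 44 (composable pairs)
Total = 7 + 19 + 44 = 70

70


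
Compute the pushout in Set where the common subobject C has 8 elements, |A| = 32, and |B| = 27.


The pushout A +_C B identifies the images of C in A and B.
|A +_C B| = |A| + |B| - |C| (for injections).
= 32 + 27 - 8 = 51

51


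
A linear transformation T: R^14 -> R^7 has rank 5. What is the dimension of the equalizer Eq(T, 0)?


The equalizer of f and the zero map is ker(f).
By the rank-nullity theorem: dim(ker(f)) = dim(domain) - rank(f).
dim(ker(f)) = 14 - 5 = 9

9


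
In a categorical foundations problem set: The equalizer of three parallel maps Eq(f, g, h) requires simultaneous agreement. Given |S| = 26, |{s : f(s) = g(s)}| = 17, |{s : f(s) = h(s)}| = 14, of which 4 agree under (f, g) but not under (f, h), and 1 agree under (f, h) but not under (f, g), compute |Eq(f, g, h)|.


Eq(f, g, h) is the triple-agreement set: points in S where all three
maps take the same value. Using inclusion-exclusion on the pairwise data:
Pair (f, g) agrees on 17 points; pair (f, h) on 14 points.
Points agreeing under (f, g) but not (f, h) = 4; under (f, h) but not (f, g) = 1.
Triple-agreement = agreement-in-(f, g) minus points that agree under (f, g) but not (f, h):
|Eq(f, g, h)| = 17 - 4 = 13
(cross-check via (f, h): 14 - 1 = 13.)

13


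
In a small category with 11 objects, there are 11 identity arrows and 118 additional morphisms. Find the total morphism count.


Each object has an identity morphism, giving 11 identities.
Adding the 118 non-identity morphisms:
Total = 11 + 118 = 129

129


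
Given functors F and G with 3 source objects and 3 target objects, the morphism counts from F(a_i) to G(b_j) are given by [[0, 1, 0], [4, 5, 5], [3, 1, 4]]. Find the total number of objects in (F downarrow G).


Objects of (F downarrow G) are triples (a, b, h: F(a)->G(b)).
The count equals the sum of all entries in the hom-matrix.
sum(row 0) = 1
sum(row 1) = 14
sum(row 2) = 8
Grand total = 23

23


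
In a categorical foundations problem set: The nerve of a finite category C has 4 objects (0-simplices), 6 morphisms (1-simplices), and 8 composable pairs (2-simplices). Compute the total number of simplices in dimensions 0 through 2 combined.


The 2-skeleton of the nerve N(C) consists of simplices in dimensions 0, 1, 2:
  |N(C)_0| = 4 (objects)
  |N(C)_1| = 6 (morphisms)
  |N(C)_2| = 8 (composable pairs)
Total = 4 + 6 + 8 = 18

18


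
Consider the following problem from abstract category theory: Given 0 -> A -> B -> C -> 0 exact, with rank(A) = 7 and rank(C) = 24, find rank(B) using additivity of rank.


For a short exact sequence 0 -> A -> B -> C -> 0,
rank is additive: rank(B) = rank(A) + rank(C).
rank(B) = 7 + 24 = 31

31


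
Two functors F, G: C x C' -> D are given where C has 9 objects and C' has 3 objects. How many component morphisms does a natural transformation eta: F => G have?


A natural transformation eta: F => G assigns one component morphism per
object of the domain category.
The domain is the product category C x C', so
|Ob(C x C')| = |Ob(C)| * |Ob(C')| = 9 * 3 = 27.
Therefore eta has 27 component morphisms.

27


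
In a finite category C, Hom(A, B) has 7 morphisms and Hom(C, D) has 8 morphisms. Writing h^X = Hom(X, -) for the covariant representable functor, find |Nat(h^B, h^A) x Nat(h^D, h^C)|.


By the Yoneda lemma, Nat(h^B, h^A) is isomorphic to Hom(A, B),
so |Nat(h^B, h^A)| = |Hom(A, B)| and |Nat(h^D, h^C)| = |Hom(C, D)|.
|Hom(A, B)| = 7, |Hom(C, D)| = 8.
|Nat(h^B, h^A) x Nat(h^D, h^C)| = 7 * 8 = 56

56


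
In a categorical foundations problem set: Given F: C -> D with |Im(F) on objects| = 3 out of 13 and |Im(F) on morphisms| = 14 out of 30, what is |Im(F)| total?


The image of F consists of distinct objects and distinct morphisms.
|Im(F)| on objects = 3
|Im(F)| on morphisms = 14
Total image cardinality = 3 + 14 = 17

17


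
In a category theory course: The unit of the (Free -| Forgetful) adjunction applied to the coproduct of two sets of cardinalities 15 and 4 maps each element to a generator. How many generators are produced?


The unit eta_X: X -> U(F(X)) of the Free-Forgetful adjunction
maps each element of X to a generator of F(X). For X = S + T (disjoint
union in Set), |S + T| = |S| + |T|.
Total mappings = 15 + 4 = 19.

19


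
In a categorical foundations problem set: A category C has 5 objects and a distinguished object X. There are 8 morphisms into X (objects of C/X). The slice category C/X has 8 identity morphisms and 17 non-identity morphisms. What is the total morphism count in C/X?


In the slice category C/X, objects are morphisms to X.
Identity morphisms: 8 (one per object of C/X).
Non-identity morphisms: 17.
Total = 8 + 17 = 25

25


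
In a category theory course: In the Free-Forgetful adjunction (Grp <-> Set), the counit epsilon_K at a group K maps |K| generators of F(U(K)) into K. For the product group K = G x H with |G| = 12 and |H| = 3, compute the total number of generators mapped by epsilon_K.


The counit epsilon_K: F(U(K)) -> K of the Free-Forgetful adjunction
maps |K| generators of F(U(K)) into K. For K = G x H (the product group),
|G x H| = |G| * |H|.
Total generators mapped = 12 * 3 = 36.

36


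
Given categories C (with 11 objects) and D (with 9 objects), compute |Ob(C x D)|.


The product category C x D has objects that are pairs (c, d).
Number of pairs = |Ob(C)| * |Ob(D)| = 11 * 9 = 99

99


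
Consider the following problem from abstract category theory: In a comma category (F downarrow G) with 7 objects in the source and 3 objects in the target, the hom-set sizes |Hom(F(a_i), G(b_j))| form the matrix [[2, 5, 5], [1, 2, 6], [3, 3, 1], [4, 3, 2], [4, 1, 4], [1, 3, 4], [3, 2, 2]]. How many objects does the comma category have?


Objects of (F downarrow G) are triples (a, b, h: F(a)->G(b)).
The count equals the sum of all entries in the hom-matrix.
sum(row 0) = 12
sum(row 1) = 9
sum(row 2) = 7
sum(row 3) = 9
sum(row 4) = 9
sum(row 5) = 8
sum(row 6) = 7
Grand total = 61

61


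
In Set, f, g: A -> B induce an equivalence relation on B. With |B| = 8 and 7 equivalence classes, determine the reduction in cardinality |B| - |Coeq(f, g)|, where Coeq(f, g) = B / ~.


The coequalizer Coeq(f, g) = B / ~ has one element per equivalence class.
|B| = 8, |Coeq(f, g)| = 7.
|B| - |Coeq(f, g)| = 8 - 7 = 1.

1


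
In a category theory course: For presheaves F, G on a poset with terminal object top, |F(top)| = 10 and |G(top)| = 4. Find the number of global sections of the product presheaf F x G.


Global sections of a presheaf on a poset with terminal top satisfy
Gamma(H) ~ H(top). Presheaves admit pointwise products, so
(F x G)(top) = F(top) x G(top) (Cartesian product).
|Gamma(F x G)| = |F(top)| * |G(top)| = 10 * 4 = 40.

40


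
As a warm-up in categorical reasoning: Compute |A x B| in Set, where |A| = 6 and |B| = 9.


In Set, the product A x B is the Cartesian product.
By the universal property, |A x B| = |A| * |B|.
|A x B| = 6 * 9 = 54

54


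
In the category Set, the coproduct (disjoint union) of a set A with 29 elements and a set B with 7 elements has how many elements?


In Set, the coproduct A + B is the disjoint union.
|A + B| = |A| + |B| = 29 + 7 = 36

36


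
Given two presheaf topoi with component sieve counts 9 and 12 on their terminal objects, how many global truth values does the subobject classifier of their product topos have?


In a product of presheaf topoi E_1 x E_2, the subobject classifier
is Omega = Omega_1 x Omega_2 (componentwise), so
|Omega(top)| = |Omega_1(top_1)| * |Omega_2(top_2)|.
= 9 * 12 = 108.

108


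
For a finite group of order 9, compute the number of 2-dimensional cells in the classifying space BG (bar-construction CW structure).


In the bar-construction CW model of BG, the n-cells are indexed by
n-tuples [g_1|...|g_n] of non-identity elements of G (degenerate
simplices with some g_i = e do not contribute cells), so there are
(|G| - 1)^n n-cells.
For dim = 2 with |G| = 9:
cells = (9 - 1)^2 = 8^2 = 64

64


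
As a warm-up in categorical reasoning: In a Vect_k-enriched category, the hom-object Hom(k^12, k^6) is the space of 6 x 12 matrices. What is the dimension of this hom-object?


In Vect-enriched categories, Hom(k^n, k^m) is the space of m x n matrices.
dim(Hom(k^12, k^6)) = 6 * 12 = 72

72


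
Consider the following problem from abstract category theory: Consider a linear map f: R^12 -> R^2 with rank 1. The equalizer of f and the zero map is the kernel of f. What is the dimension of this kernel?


The equalizer of f and the zero map is ker(f).
By the rank-nullity theorem: dim(ker(f)) = dim(domain) - rank(f).
dim(ker(f)) = 12 - 1 = 11

11


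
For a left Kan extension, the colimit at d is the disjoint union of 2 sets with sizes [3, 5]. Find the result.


Pointwise, the left Kan extension (Lan_F H)(d) is the colimit, indexed
by the comma category (F downarrow d), of H composed with the
projection (F downarrow d) -> C. Here that colimit is given
as a coproduct (disjoint union) of sets, so its cardinality is the
sum of the sizes of the summands.
Coproduct of sets with sizes: 3 + 5
= 8

8


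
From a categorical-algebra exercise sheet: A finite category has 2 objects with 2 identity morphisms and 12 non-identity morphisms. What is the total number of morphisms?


Each object has an identity morphism, giving 2 identities.
Adding the 12 non-identity morphisms:
Total = 2 + 12 = 14

14


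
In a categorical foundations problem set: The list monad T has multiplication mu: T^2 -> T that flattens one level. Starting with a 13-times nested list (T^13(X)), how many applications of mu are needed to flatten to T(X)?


Each application of mu: T^2 -> T removes one layer of nesting.
Starting at depth 13 (i.e., T^13(X)), we need to reach T(X).
Number of mu applications = 13 - 1 = 12

12


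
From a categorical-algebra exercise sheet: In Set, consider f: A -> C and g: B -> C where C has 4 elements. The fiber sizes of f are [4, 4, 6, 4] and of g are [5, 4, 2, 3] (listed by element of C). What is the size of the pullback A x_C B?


The pullback A x_C B consists of pairs (a, b) with f(a) = g(b).
For each element c in C, the fiber product has |f^-1(c)| * |g^-1(c)| elements.
Summing over C: 4 * 5 + 4 * 4 + 6 * 2 + 4 * 3
= 20 + 16 + 12 + 12 = 60

60


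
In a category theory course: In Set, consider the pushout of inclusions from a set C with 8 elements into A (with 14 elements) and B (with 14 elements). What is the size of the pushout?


The pushout A +_C B identifies the images of C in A and B.
|A +_C B| = |A| + |B| - |C| (for injections).
= 14 + 14 - 8 = 20

20


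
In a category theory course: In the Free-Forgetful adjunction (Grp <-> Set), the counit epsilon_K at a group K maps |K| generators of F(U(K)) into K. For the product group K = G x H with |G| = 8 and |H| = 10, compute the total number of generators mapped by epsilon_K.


The counit epsilon_K: F(U(K)) -> K of the Free-Forgetful adjunction
maps |K| generators of F(U(K)) into K. For K = G x H (the product group),
|G x H| = |G| * |H|.
Total generators mapped = 8 * 10 = 80.

80


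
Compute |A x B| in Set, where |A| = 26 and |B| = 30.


In Set, the product A x B is the Cartesian product.
By the universal property, |A x B| = |A| * |B|.
|A x B| = 26 * 30 = 780

780


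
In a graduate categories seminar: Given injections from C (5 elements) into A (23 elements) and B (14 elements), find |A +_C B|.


The pushout A +_C B identifies the images of C in A and B.
|A +_C B| = |A| + |B| - |C| (for injections).
= 23 + 14 - 5 = 32

32


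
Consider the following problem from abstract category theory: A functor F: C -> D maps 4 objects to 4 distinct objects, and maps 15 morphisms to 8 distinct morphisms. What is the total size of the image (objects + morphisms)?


The image of F consists of distinct objects and distinct morphisms.
|Im(F)| on objects = 4
|Im(F)| on morphisms = 8
Total image cardinality = 4 + 8 = 12

12


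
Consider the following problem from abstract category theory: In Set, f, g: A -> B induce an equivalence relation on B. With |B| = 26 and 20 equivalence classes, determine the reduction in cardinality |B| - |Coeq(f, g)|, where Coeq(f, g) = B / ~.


The coequalizer Coeq(f, g) = B / ~ has one element per equivalence class.
|B| = 26, |Coeq(f, g)| = 20.
|B| - |Coeq(f, g)| = 26 - 20 = 6.

6


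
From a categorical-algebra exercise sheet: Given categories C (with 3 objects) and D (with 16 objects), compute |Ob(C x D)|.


The product category C x D has objects that are pairs (c, d).
Number of pairs = |Ob(C)| * |Ob(D)| = 3 * 16 = 48

48


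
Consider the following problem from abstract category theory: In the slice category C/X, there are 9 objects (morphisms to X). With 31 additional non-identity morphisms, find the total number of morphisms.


In the slice category C/X, objects are morphisms to X.
Identity morphisms: 9 (one per object of C/X).
Non-identity morphisms: 31.
Total = 9 + 31 = 40

40


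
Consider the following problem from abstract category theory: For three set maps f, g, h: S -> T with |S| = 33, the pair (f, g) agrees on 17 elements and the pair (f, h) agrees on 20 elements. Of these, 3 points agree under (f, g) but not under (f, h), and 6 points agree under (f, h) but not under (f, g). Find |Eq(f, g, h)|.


Eq(f, g, h) is the triple-agreement set: points in S where all three
maps take the same value. Using inclusion-exclusion on the pairwise data:
Pair (f, g) agrees on 17 points; pair (f, h) on 20 points.
Points agreeing under (f, g) but not (f, h) = 3; under (f, h) but not (f, g) = 6.
Triple-agreement = agreement-in-(f, g) minus points that agree under (f, g) but not (f, h):
|Eq(f, g, h)| = 17 - 3 = 14
(cross-check via (f, h): 20 - 6 = 14.)

14


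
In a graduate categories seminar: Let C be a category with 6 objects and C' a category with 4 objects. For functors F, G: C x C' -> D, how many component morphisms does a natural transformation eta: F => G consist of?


A natural transformation eta: F => G assigns one component morphism per
object of the domain category.
The domain is the product category C x C', so
|Ob(C x C')| = |Ob(C)| * |Ob(C')| = 6 * 4 = 24.
Therefore eta has 24 component morphisms.

24


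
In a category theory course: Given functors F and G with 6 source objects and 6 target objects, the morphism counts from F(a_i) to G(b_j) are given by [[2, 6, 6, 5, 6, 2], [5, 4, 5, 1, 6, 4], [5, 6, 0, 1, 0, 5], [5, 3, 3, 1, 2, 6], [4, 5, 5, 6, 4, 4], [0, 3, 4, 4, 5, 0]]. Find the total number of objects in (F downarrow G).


Objects of (F downarrow G) are triples (a, b, h: F(a)->G(b)).
The count equals the sum of all entries in the hom-matrix.
sum(row 0) = 27
sum(row 1) = 25
sum(row 2) = 17
sum(row 3) = 20
sum(row 4) = 28
sum(row 5) = 16
Grand total = 133

133


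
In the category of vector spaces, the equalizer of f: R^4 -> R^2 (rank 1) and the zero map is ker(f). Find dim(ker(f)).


The equalizer of f and the zero map is ker(f).
By the rank-nullity theorem: dim(ker(f)) = dim(domain) - rank(f).
dim(ker(f)) = 4 - 1 = 3

3


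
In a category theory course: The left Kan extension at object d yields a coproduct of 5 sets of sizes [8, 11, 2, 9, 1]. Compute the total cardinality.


Pointwise, the left Kan extension (Lan_F H)(d) is the colimit, indexed
by the comma category (F downarrow d), of H composed with the
projection (F downarrow d) -> C. Here that colimit is given
as a coproduct (disjoint union) of sets, so its cardinality is the
sum of the sizes of the summands.
Coproduct of sets with sizes: 8 + 11 + 2 + 9 + 1
= 31

31


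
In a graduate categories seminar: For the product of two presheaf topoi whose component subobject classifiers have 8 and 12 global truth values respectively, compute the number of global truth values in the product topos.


In a product of presheaf topoi E_1 x E_2, the subobject classifier
is Omega = Omega_1 x Omega_2 (componentwise), so
|Omega(top)| = |Omega_1(top_1)| * |Omega_2(top_2)|.
= 8 * 12 = 96.

96


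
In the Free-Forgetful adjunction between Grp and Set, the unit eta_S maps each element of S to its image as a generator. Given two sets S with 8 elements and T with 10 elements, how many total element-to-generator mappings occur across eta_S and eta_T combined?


The unit eta_X: X -> U(F(X)) of the Free-Forgetful adjunction
maps each element of X to a generator of F(X). For X = S + T (disjoint
union in Set), |S + T| = |S| + |T|.
Total mappings = 8 + 10 = 18.

18


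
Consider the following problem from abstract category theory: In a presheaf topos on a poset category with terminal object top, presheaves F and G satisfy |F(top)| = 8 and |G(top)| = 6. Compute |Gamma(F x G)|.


Global sections of a presheaf on a poset with terminal top satisfy
Gamma(H) ~ H(top). Presheaves admit pointwise products, so
(F x G)(top) = F(top) x G(top) (Cartesian product).
|Gamma(F x G)| = |F(top)| * |G(top)| = 8 * 6 = 48.

48


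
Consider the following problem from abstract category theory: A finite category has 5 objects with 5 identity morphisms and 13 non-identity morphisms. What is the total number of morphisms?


Each object has an identity morphism, giving 5 identities.
Adding the 13 non-identity morphisms:
Total = 5 + 13 = 18

18


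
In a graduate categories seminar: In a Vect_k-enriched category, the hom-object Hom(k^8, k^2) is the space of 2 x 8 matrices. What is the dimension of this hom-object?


In Vect-enriched categories, Hom(k^n, k^m) is the space of m x n matrices.
dim(Hom(k^8, k^2)) = 2 * 8 = 16

16


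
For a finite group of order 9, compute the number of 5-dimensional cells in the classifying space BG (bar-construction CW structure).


In the bar-construction CW model of BG, the n-cells are indexed by
n-tuples [g_1|...|g_n] of non-identity elements of G (degenerate
simplices with some g_i = e do not contribute cells), so there are
(|G| - 1)^n n-cells.
For dim = 5 with |G| = 9:
cells = (9 - 1)^5 = 8^5 = 32768

32768


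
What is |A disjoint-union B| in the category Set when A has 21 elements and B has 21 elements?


In Set, the coproduct A + B is the disjoint union.
|A + B| = |A| + |B| = 21 + 21 = 42

42


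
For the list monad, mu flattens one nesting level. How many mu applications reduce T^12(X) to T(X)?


Each application of mu: T^2 -> T removes one layer of nesting.
Starting at depth 12 (i.e., T^12(X)), we need to reach T(X).
Number of mu applications = 12 - 1 = 11

11


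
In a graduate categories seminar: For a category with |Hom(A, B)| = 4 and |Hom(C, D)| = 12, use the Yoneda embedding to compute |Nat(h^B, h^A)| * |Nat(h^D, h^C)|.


By the Yoneda lemma, Nat(h^B, h^A) is isomorphic to Hom(A, B),
so |Nat(h^B, h^A)| = |Hom(A, B)| and |Nat(h^D, h^C)| = |Hom(C, D)|.
|Hom(A, B)| = 4, |Hom(C, D)| = 12.
|Nat(h^B, h^A) x Nat(h^D, h^C)| = 4 * 12 = 48

48


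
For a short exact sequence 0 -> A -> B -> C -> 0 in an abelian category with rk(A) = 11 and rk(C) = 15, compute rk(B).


For a short exact sequence 0 -> A -> B -> C -> 0,
rank is additive: rank(B) = rank(A) + rank(C).
rank(B) = 11 + 15 = 26

26


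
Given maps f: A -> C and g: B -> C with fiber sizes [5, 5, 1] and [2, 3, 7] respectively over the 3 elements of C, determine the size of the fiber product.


The pullback A x_C B consists of pairs (a, b) with f(a) = g(b).
For each element c in C, the fiber product has |f^-1(c)| * |g^-1(c)| elements.
Summing over C: 5 * 2 + 5 * 3 + 1 * 7
= 10 + 15 + 7 = 32

32


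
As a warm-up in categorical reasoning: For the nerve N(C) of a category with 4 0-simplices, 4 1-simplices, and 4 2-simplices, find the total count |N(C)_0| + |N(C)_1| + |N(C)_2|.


The 2-skeleton of the nerve N(C) consists of simplices in dimensions 0, 1, 2:
  |N(C)_0| = 4 (objects)
  |N(C)_1| = 4 (morphisms)
  |N(C)_2| = 4 (composable pairs)
Total = 4 + 4 + 4 = 12

12


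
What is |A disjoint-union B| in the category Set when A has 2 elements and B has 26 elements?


In Set, the coproduct A + B is the disjoint union.
|A + B| = |A| + |B| = 2 + 26 = 28

28


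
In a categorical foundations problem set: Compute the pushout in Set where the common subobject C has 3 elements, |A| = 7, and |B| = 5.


The pushout A +_C B identifies the images of C in A and B.
|A +_C B| = |A| + |B| - |C| (for injections).
= 7 + 5 - 3 = 9

9


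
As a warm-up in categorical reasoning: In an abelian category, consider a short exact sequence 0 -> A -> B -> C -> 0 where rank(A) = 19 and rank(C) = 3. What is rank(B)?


For a short exact sequence 0 -> A -> B -> C -> 0,
rank is additive: rank(B) = rank(A) + rank(C).
rank(B) = 19 + 3 = 22

22


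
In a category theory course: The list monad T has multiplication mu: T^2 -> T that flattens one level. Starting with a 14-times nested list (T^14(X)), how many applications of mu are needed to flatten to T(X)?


Each application of mu: T^2 -> T removes one layer of nesting.
Starting at depth 14 (i.e., T^14(X)), we need to reach T(X).
Number of mu applications = 14 - 1 = 13

13


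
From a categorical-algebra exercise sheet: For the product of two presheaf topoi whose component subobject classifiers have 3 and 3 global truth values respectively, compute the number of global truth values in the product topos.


In a product of presheaf topoi E_1 x E_2, the subobject classifier
is Omega = Omega_1 x Omega_2 (componentwise), so
|Omega(top)| = |Omega_1(top_1)| * |Omega_2(top_2)|.
= 3 * 3 = 9.

9


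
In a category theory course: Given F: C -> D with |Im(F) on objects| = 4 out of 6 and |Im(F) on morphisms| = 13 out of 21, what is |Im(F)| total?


The image of F consists of distinct objects and distinct morphisms.
|Im(F)| on objects = 4
|Im(F)| on morphisms = 13
Total image cardinality = 4 + 13 = 17

17


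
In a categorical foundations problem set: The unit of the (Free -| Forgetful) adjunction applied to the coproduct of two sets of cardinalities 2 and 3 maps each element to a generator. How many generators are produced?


The unit eta_X: X -> U(F(X)) of the Free-Forgetful adjunction
maps each element of X to a generator of F(X). For X = S + T (disjoint
union in Set), |S + T| = |S| + |T|.
Total mappings = 2 + 3 = 5.

5


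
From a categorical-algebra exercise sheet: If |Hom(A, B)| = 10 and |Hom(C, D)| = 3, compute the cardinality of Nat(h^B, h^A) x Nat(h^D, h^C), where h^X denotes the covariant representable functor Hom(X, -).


By the Yoneda lemma, Nat(h^B, h^A) is isomorphic to Hom(A, B),
so |Nat(h^B, h^A)| = |Hom(A, B)| and |Nat(h^D, h^C)| = |Hom(C, D)|.
|Hom(A, B)| = 10, |Hom(C, D)| = 3.
|Nat(h^B, h^A) x Nat(h^D, h^C)| = 10 * 3 = 30

30


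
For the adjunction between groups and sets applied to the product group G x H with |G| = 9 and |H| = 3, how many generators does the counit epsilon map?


The counit epsilon_K: F(U(K)) -> K of the Free-Forgetful adjunction
maps |K| generators of F(U(K)) into K. For K = G x H (the product group),
|G x H| = |G| * |H|.
Total generators mapped = 9 * 3 = 27.

27


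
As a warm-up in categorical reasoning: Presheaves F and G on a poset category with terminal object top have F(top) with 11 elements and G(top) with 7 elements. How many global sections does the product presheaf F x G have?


Global sections of a presheaf on a poset with terminal top satisfy
Gamma(H) ~ H(top). Presheaves admit pointwise products, so
(F x G)(top) = F(top) x G(top) (Cartesian product).
|Gamma(F x G)| = |F(top)| * |G(top)| = 11 * 7 = 77.

77


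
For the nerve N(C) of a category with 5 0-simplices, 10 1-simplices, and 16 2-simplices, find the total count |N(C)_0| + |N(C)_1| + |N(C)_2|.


The 2-skeleton of the nerve N(C) consists of simplices in dimensions 0, 1, 2:
  |N(C)_0| = 5 (objects)
  |N(C)_1| = 10 (morphisms)
  |N(C)_2| = 16 (composable pairs)
Total = 5 + 10 + 16 = 31

31


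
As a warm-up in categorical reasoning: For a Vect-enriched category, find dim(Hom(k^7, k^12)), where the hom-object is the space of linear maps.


In Vect-enriched categories, Hom(k^n, k^m) is the space of m x n matrices.
dim(Hom(k^7, k^12)) = 12 * 7 = 84

84


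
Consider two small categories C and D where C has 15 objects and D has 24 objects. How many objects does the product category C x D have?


The product category C x D has objects that are pairs (c, d).
Number of pairs = |Ob(C)| * |Ob(D)| = 15 * 24 = 360

360


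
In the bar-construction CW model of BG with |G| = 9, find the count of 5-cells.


In the bar-construction CW model of BG, the n-cells are indexed by
n-tuples [g_1|...|g_n] of non-identity elements of G (degenerate
simplices with some g_i = e do not contribute cells), so there are
(|G| - 1)^n n-cells.
For dim = 5 with |G| = 9:
cells = (9 - 1)^5 = 8^5 = 32768

32768


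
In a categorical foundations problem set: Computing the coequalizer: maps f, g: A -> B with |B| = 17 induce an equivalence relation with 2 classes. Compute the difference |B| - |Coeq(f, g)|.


The coequalizer Coeq(f, g) = B / ~ has one element per equivalence class.
|B| = 17, |Coeq(f, g)| = 2.
|B| - |Coeq(f, g)| = 17 - 2 = 15.

15


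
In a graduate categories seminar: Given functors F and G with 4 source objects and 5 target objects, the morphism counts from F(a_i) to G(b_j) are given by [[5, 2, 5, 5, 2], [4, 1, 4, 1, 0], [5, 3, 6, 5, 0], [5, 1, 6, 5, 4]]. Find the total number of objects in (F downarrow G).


Objects of (F downarrow G) are triples (a, b, h: F(a)->G(b)).
The count equals the sum of all entries in the hom-matrix.
sum(row 0) = 19
sum(row 1) = 10
sum(row 2) = 19
sum(row 3) = 21
Grand total = 69

69


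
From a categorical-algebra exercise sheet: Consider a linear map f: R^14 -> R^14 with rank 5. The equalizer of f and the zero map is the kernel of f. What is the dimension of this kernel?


The equalizer of f and the zero map is ker(f).
By the rank-nullity theorem: dim(ker(f)) = dim(domain) - rank(f).
dim(ker(f)) = 14 - 5 = 9

9


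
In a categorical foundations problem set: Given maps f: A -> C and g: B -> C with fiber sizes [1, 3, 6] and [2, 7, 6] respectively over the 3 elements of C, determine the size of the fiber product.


The pullback A x_C B consists of pairs (a, b) with f(a) = g(b).
For each element c in C, the fiber product has |f^-1(c)| * |g^-1(c)| elements.
Summing over C: 1 * 2 + 3 * 7 + 6 * 6
= 2 + 21 + 36 = 59

59


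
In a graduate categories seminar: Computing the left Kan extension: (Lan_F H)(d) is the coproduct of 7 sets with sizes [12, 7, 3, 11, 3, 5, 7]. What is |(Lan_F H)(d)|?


Pointwise, the left Kan extension (Lan_F H)(d) is the colimit, indexed
by the comma category (F downarrow d), of H composed with the
projection (F downarrow d) -> C. Here that colimit is given
as a coproduct (disjoint union) of sets, so its cardinality is the
sum of the sizes of the summands.
Coproduct of sets with sizes: 12 + 7 + 3 + 11 + 3 + 5 + 7
= 48

48


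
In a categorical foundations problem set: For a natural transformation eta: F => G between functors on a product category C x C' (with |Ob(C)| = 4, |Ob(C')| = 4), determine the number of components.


A natural transformation eta: F => G assigns one component morphism per
object of the domain category.
The domain is the product category C x C', so
|Ob(C x C')| = |Ob(C)| * |Ob(C')| = 4 * 4 = 16.
Therefore eta has 16 component morphisms.

16


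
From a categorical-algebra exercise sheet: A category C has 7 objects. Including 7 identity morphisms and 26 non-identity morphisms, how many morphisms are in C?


Each object has an identity morphism, giving 7 identities.
Adding the 26 non-identity morphisms:
Total = 7 + 26 = 33

33


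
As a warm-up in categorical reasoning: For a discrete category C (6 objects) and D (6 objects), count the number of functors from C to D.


A functor from a discrete category C to D is determined by
where each object maps. Each of the 6 objects of C can map
to any of the 6 objects of D independently.
Number of functors = 6^6 = 46656

46656


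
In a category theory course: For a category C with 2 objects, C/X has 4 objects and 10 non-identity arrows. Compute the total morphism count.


In the slice category C/X, objects are morphisms to X.
Identity morphisms: 4 (one per object of C/X).
Non-identity morphisms: 10.
Total = 4 + 10 = 14

14


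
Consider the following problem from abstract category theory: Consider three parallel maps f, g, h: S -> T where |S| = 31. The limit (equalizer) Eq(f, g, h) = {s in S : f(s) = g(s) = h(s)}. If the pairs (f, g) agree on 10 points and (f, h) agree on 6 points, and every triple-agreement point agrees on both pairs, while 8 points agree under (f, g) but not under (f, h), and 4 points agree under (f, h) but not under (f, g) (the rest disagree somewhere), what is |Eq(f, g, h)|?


Eq(f, g, h) is the triple-agreement set: points in S where all three
maps take the same value. Using inclusion-exclusion on the pairwise data:
Pair (f, g) agrees on 10 points; pair (f, h) on 6 points.
Points agreeing under (f, g) but not (f, h) = 8; under (f, h) but not (f, g) = 4.
Triple-agreement = agreement-in-(f, g) minus points that agree under (f, g) but not (f, h):
|Eq(f, g, h)| = 10 - 8 = 2
(cross-check via (f, h): 6 - 4 = 2.)

2


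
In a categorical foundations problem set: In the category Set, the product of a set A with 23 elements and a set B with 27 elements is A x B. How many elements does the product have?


In Set, the product A x B is the Cartesian product.
By the universal property, |A x B| = |A| * |B|.
|A x B| = 23 * 27 = 621

621


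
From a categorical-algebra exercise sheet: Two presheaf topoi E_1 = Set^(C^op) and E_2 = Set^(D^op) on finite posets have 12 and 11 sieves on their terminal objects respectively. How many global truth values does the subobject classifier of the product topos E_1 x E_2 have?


In a product of presheaf topoi E_1 x E_2, the subobject classifier
is Omega = Omega_1 x Omega_2 (componentwise), so
|Omega(top)| = |Omega_1(top_1)| * |Omega_2(top_2)|.
= 12 * 11 = 132.

132


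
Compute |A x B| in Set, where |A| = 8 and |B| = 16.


In Set, the product A x B is the Cartesian product.
By the universal property, |A x B| = |A| * |B|.
|A x B| = 8 * 16 = 128

128


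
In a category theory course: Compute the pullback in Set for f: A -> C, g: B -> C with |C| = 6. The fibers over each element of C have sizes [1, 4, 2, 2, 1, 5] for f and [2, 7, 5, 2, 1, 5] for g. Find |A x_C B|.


The pullback A x_C B consists of pairs (a, b) with f(a) = g(b).
For each element c in C, the fiber product has |f^-1(c)| * |g^-1(c)| elements.
Summing over C: 1 * 2 + 4 * 7 + 2 * 5 + 2 * 2 + 1 * 1 + 5 * 5
= 2 + 28 + 10 + 4 + 1 + 25 = 70

70


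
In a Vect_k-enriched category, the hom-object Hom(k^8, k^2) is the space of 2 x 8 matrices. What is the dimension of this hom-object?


In Vect-enriched categories, Hom(k^n, k^m) is the space of m x n matrices.
dim(Hom(k^8, k^2)) = 2 * 8 = 16

16


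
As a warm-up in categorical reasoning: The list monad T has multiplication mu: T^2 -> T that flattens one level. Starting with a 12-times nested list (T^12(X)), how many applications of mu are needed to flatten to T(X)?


Each application of mu: T^2 -> T removes one layer of nesting.
Starting at depth 12 (i.e., T^12(X)), we need to reach T(X).
Number of mu applications = 12 - 1 = 11

11


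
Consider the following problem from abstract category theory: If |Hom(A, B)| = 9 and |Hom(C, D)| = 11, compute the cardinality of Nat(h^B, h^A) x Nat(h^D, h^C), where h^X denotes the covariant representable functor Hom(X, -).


By the Yoneda lemma, Nat(h^B, h^A) is isomorphic to Hom(A, B),
so |Nat(h^B, h^A)| = |Hom(A, B)| and |Nat(h^D, h^C)| = |Hom(C, D)|.
|Hom(A, B)| = 9, |Hom(C, D)| = 11.
|Nat(h^B, h^A) x Nat(h^D, h^C)| = 9 * 11 = 99

99


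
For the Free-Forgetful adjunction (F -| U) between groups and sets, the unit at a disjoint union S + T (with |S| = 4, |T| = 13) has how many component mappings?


The unit eta_X: X -> U(F(X)) of the Free-Forgetful adjunction
maps each element of X to a generator of F(X). For X = S + T (disjoint
union in Set), |S + T| = |S| + |T|.
Total mappings = 4 + 13 = 17.

17
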